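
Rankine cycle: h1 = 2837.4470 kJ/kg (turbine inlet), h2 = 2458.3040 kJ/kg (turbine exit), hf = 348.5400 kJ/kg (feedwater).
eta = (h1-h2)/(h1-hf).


W = 379.1430 kJ/kg
Q_in = 2488.9070 kJ/kg
eta = 0.1523 = 15.2333%

eta = 15.2333%


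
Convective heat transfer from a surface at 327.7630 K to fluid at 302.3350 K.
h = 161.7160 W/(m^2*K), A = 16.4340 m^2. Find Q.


dT = 25.4280 K
Q = 161.7160 * 16.4340 * 25.4280 = 67578.4888 W

67578.4888 W


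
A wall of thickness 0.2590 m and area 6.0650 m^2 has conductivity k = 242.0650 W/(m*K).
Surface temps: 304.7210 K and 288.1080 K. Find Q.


dT = 16.6130 K
Q = 242.0650 * 6.0650 * 16.6130 / 0.2590 = 94169.6824 W

94169.6824 W


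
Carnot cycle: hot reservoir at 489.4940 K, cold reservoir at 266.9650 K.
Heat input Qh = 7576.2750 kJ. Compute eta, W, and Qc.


eta = 1 - 266.9650/489.4940 = 0.4546
W = 0.4546 * 7576.2750 = 3444.2524 kJ
Qc = 7576.2750 - 3444.2524 = 4132.0226 kJ

eta = 45.4610%, W = 3444.2524 kJ, Qc = 4132.0226 kJ


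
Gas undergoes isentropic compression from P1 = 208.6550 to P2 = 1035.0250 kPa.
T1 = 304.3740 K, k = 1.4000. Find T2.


(k-1)/k = 0.2857
(P2/P1)^exp = 1.5802
T2 = 304.3740 * 1.5802 = 480.9812 K

480.9812 K


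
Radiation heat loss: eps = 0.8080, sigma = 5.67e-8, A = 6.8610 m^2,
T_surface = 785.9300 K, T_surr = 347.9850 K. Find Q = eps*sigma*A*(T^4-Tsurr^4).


T^4 = 3.8154e+11
Tsurr^4 = 1.4664e+10
Q = 0.8080 * 5.67e-8 * 6.8610 * 3.6687e+11 = 115317.9099 W

115317.9099 W


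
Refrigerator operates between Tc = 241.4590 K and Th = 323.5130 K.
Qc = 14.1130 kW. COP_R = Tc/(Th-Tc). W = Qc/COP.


COP = 241.4590 / 82.0540 = 2.9427
W = 14.1130 / 2.9427 = 4.7960 kW

COP = 2.9427, W = 4.7960 kW


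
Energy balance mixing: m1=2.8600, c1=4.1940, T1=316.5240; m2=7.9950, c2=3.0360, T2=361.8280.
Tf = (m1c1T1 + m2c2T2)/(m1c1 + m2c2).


num = 12579.2407
den = 36.2677
Tf = 346.8446 K

346.8446 K


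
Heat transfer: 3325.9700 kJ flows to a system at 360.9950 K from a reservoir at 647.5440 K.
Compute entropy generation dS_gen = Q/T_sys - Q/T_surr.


dS_sys = 3325.9700/360.9950 = 9.2133 kJ/K
dS_surr = -3325.9700/647.5440 = -5.1363 kJ/K
dS_gen = 9.2133 - 5.1363 = 4.0771 kJ/K (irreversible)

dS_gen = 4.0771 kJ/K, irreversible


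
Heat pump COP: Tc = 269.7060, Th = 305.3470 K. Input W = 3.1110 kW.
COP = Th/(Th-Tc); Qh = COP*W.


COP = 305.3470 / 35.6410 = 8.5673
Qh = 8.5673 * 3.1110 = 26.6529 kW

COP = 8.5673, Qh = 26.6529 kW


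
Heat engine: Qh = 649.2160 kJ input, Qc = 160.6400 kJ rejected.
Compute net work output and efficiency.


W = 649.2160 - 160.6400 = 488.5760 kJ
eta = 488.5760 / 649.2160 = 0.7526 = 75.2563%

W = 488.5760 kJ, eta = 75.2563%


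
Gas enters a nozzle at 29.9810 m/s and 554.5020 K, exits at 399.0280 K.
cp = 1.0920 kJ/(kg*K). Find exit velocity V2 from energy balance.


dT = 155.4740 K
2*cp*1000*dT = 339555.2160
V1^2 = 898.8604
V2 = sqrt(340454.0764) = 583.4844 m/s

583.4844 m/s


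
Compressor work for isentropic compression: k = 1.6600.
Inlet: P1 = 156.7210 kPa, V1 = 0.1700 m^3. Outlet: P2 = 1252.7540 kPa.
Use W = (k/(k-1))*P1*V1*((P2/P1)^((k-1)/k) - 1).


(k-1)/k = 0.3976
(P2/P1)^exp = 2.2852
W = 2.5152 * 156.7210 * 0.1700 * (2.2852 - 1) = 86.1200 kJ

86.1200 kJ


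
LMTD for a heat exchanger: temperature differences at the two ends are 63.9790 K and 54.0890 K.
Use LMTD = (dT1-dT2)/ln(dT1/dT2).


dT1/dT2 = 1.1828
ln(dT1/dT2) = 0.1679
LMTD = 9.8900 / 0.1679 = 58.8957 K

58.8957 K


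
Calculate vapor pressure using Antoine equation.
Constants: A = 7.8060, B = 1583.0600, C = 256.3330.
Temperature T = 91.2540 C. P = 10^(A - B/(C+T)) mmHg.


C+T = 347.5870
B/(C+T) = 4.5544
log10(P) = 7.8060 - 4.5544 = 3.2516
P = 10^3.2516 = 1784.7274 mmHg

1784.7274 mmHg


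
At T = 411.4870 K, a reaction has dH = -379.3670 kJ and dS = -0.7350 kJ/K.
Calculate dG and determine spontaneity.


T*dS = 411.4870 * -0.7350 = -302.4429 kJ
dG = -379.3670 + 302.4429 = -76.9241 kJ (spontaneous)

dG = -76.9241 kJ, spontaneous


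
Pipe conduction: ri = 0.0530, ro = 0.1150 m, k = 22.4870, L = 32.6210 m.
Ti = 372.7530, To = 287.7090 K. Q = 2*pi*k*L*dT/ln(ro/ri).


dT = 85.0440 K
ln(ro/ri) = 0.7746
Q = 2*pi*22.4870*32.6210*85.0440 / 0.7746 = 506002.0753 W

506002.0753 W


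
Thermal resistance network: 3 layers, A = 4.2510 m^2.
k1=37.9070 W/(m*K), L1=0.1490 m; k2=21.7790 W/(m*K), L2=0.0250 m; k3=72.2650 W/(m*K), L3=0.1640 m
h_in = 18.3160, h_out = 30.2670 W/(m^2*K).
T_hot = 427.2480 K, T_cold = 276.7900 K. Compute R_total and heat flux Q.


R_conv_in = 1/(18.3160*4.2510) = 0.0128
R_1 = 0.1490/(37.9070*4.2510) = 0.0009
R_2 = 0.0250/(21.7790*4.2510) = 0.0003
R_3 = 0.1640/(72.2650*4.2510) = 0.0005
R_conv_out = 1/(30.2670*4.2510) = 0.0078
R_total = 0.0223 K/W
Q = 150.4580 / 0.0223 = 6733.7089 W

R_total = 0.0223 K/W, Q = 6733.7089 W


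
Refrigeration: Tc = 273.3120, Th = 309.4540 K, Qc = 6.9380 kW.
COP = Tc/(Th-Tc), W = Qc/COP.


COP = 273.3120 / 36.1420 = 7.5622
W = 6.9380 / 7.5622 = 0.9175 kW

COP = 7.5622, W = 0.9175 kW


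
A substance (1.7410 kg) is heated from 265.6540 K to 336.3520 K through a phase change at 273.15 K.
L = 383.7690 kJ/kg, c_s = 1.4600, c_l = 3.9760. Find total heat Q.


Q1 (sensible, solid) = 1.7410 * 1.4600 * 7.4960 = 19.0538 kJ
Q2 (latent) = 1.7410 * 383.7690 = 668.1418 kJ
Q3 (sensible, liquid) = 1.7410 * 3.9760 * 63.2020 = 437.4979 kJ
Q_total = 1124.6935 kJ

1124.6935 kJ


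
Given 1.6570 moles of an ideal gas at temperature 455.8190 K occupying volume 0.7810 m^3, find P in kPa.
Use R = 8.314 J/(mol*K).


P = nRT/V = 1.6570 * 8.314 * 455.8190 / 0.7810
= 6279.4984 / 0.7810 = 8040.3308 Pa = 8.0403 kPa

8.0403 kPa


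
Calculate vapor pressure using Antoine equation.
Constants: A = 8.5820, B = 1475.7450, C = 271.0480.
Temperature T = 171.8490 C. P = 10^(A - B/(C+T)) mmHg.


C+T = 442.8970
B/(C+T) = 3.3320
log10(P) = 8.5820 - 3.3320 = 5.2500
P = 10^5.2500 = 177816.6660 mmHg

177816.6660 mmHg


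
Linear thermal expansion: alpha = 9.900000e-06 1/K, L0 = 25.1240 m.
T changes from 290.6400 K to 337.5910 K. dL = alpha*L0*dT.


dT = 46.9510 K
dL = 9.900000e-06 * 25.1240 * 46.9510 = 0.011678 m
L_final = 25.135678 m

dL = 0.011678 m


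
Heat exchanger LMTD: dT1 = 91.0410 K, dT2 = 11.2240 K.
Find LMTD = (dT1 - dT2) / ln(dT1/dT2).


dT1/dT2 = 8.1113
ln(dT1/dT2) = 2.0933
LMTD = 79.8170 / 2.0933 = 38.1306 K

38.1306 K


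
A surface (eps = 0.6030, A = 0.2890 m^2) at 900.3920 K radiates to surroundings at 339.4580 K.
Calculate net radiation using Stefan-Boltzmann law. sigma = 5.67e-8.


T^4 = 6.5724e+11
Tsurr^4 = 1.3278e+10
Q = 0.6030 * 5.67e-8 * 0.2890 * 6.4397e+11 = 6362.9834 W

6362.9834 W


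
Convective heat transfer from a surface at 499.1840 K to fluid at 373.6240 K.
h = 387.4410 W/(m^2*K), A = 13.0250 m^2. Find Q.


dT = 125.5600 K
Q = 387.4410 * 13.0250 * 125.5600 = 633628.3728 W

633628.3728 W


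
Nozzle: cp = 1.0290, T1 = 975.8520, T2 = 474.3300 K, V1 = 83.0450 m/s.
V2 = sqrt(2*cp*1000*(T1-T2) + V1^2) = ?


dT = 501.5220 K
2*cp*1000*dT = 1032132.2760
V1^2 = 6896.4720
V2 = sqrt(1039028.7480) = 1019.3276 m/s

1019.3276 m/s


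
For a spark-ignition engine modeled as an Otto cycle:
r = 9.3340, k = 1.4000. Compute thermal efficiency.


r^(k-1) = 2.4436
eta = 1 - 1/2.4436 = 0.5908 = 59.0765%

59.0765%


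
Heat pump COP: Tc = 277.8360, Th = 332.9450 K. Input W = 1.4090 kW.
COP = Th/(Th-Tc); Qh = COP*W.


COP = 332.9450 / 55.1090 = 6.0416
Qh = 6.0416 * 1.4090 = 8.5126 kW

COP = 6.0416, Qh = 8.5126 kW


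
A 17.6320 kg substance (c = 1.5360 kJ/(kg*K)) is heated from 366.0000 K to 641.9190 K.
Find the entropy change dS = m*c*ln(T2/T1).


T2/T1 = 1.7539
ln(T2/T1) = 0.5618
dS = 17.6320 * 1.5360 * 0.5618 = 15.2159 kJ/K

15.2159 kJ/K


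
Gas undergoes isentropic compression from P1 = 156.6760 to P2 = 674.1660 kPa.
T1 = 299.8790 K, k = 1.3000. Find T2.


(k-1)/k = 0.2308
(P2/P1)^exp = 1.4004
T2 = 299.8790 * 1.4004 = 419.9517 K

419.9517 K


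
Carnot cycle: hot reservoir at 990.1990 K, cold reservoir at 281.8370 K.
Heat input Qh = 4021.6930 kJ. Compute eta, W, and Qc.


eta = 1 - 281.8370/990.1990 = 0.7154
W = 0.7154 * 4021.6930 = 2877.0121 kJ
Qc = 4021.6930 - 2877.0121 = 1144.6809 kJ

eta = 71.5373%, W = 2877.0121 kJ, Qc = 1144.6809 kJ


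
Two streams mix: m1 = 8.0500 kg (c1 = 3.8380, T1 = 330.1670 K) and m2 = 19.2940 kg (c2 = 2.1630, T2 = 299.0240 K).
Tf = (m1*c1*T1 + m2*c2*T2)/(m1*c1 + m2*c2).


num = 22679.9519
den = 72.6288
Tf = 312.2721 K

312.2721 K


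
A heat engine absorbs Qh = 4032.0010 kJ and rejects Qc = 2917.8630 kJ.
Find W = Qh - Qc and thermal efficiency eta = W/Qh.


W = 4032.0010 - 2917.8630 = 1114.1380 kJ
eta = 1114.1380 / 4032.0010 = 0.2763 = 27.6324%

W = 1114.1380 kJ, eta = 27.6324%


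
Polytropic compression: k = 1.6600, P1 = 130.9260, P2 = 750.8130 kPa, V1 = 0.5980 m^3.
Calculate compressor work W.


(k-1)/k = 0.3976
(P2/P1)^exp = 2.0025
W = 2.5152 * 130.9260 * 0.5980 * (2.0025 - 1) = 197.4149 kJ

197.4149 kJ


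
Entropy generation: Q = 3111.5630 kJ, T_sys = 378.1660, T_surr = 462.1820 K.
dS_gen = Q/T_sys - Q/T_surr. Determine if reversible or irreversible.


dS_sys = 3111.5630/378.1660 = 8.2280 kJ/K
dS_surr = -3111.5630/462.1820 = -6.7323 kJ/K
dS_gen = 8.2280 - 6.7323 = 1.4957 kJ/K (irreversible)

dS_gen = 1.4957 kJ/K, irreversible


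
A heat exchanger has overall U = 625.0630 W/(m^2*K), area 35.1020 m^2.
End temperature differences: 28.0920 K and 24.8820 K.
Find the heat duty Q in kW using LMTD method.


LMTD = 26.4545 K
Q = 625.0630 * 35.1020 * 26.4545 = 580438.2493 W = 580.4382 kW

580.4382 kW


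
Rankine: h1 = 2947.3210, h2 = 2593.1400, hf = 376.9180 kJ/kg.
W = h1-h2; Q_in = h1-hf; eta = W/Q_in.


W = 354.1810 kJ/kg
Q_in = 2570.4030 kJ/kg
eta = 0.1378 = 13.7792%

eta = 13.7792%


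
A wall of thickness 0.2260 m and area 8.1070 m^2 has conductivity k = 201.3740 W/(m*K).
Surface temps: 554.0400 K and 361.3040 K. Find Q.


dT = 192.7360 K
Q = 201.3740 * 8.1070 * 192.7360 / 0.2260 = 1392252.3901 W

1392252.3901 W


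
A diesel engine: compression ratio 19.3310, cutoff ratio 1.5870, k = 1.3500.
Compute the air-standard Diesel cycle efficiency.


r^(k-1) = 2.8196
rc^k = 1.8654
eta = 0.6127 = 61.2679%

61.2679%


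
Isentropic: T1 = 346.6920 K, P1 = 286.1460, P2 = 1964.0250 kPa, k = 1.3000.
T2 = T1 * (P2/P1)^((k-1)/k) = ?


(k-1)/k = 0.2308
(P2/P1)^exp = 1.5597
T2 = 346.6920 * 1.5597 = 540.7493 K

540.7493 K


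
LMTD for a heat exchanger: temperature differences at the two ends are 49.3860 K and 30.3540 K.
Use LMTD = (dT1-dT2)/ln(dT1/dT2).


dT1/dT2 = 1.6270
ln(dT1/dT2) = 0.4867
LMTD = 19.0320 / 0.4867 = 39.1011 K

39.1011 K


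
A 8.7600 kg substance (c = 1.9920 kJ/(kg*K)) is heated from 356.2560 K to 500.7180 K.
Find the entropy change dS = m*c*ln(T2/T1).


T2/T1 = 1.4055
ln(T2/T1) = 0.3404
dS = 8.7600 * 1.9920 * 0.3404 = 5.9398 kJ/K

5.9398 kJ/K


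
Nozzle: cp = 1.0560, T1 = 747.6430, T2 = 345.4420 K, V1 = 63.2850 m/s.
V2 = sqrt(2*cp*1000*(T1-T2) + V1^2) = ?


dT = 402.2010 K
2*cp*1000*dT = 849448.5120
V1^2 = 4004.9912
V2 = sqrt(853453.5032) = 923.8255 m/s

923.8255 m/s


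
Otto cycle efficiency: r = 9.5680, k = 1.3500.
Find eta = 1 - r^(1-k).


r^(k-1) = 2.2044
eta = 1 - 1/2.2044 = 0.5464 = 54.6359%

54.6359%


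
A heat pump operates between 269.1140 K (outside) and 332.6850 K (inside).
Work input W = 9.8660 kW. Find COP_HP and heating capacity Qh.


COP = 332.6850 / 63.5710 = 5.2333
Qh = 5.2333 * 9.8660 = 51.6316 kW

COP = 5.2333, Qh = 51.6316 kW


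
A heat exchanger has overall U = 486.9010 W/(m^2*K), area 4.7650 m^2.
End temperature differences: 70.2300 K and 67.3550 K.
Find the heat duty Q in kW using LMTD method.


LMTD = 68.7825 K
Q = 486.9010 * 4.7650 * 68.7825 = 159581.0949 W = 159.5811 kW

159.5811 kW


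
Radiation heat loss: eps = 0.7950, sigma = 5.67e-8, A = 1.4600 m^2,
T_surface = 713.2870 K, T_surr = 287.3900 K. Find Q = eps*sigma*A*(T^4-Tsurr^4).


T^4 = 2.5886e+11
Tsurr^4 = 6.8216e+09
Q = 0.7950 * 5.67e-8 * 1.4600 * 2.5203e+11 = 16586.7702 W

16586.7702 W


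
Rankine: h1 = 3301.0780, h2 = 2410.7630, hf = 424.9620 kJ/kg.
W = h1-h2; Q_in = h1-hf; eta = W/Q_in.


W = 890.3150 kJ/kg
Q_in = 2876.1160 kJ/kg
eta = 0.3096 = 30.9555%

eta = 30.9555%


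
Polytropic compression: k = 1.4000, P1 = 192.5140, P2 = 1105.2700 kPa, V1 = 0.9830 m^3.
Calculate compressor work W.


(k-1)/k = 0.2857
(P2/P1)^exp = 1.6476
W = 3.5000 * 192.5140 * 0.9830 * (1.6476 - 1) = 428.9521 kJ

428.9521 kJ


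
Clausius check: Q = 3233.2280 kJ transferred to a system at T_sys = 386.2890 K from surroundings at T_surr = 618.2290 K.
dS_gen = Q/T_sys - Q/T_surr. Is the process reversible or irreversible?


dS_sys = 3233.2280/386.2890 = 8.3700 kJ/K
dS_surr = -3233.2280/618.2290 = -5.2298 kJ/K
dS_gen = 8.3700 - 5.2298 = 3.1401 kJ/K (irreversible)

dS_gen = 3.1401 kJ/K, irreversible


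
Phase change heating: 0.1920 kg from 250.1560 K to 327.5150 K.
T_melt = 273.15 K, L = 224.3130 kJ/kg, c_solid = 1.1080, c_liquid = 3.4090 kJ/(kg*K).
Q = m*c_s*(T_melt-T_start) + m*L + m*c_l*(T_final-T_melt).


Q1 (sensible, solid) = 0.1920 * 1.1080 * 22.9940 = 4.8917 kJ
Q2 (latent) = 0.1920 * 224.3130 = 43.0681 kJ
Q3 (sensible, liquid) = 0.1920 * 3.4090 * 54.3650 = 35.5834 kJ
Q_total = 83.5432 kJ

83.5432 kJ


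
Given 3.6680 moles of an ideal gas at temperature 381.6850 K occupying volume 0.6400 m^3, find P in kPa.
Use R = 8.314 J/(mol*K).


P = nRT/V = 3.6680 * 8.314 * 381.6850 / 0.6400
= 11639.7711 / 0.6400 = 18187.1423 Pa = 18.1871 kPa

18.1871 kPa


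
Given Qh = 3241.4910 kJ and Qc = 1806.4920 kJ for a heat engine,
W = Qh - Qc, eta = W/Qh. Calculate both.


W = 3241.4910 - 1806.4920 = 1434.9990 kJ
eta = 1434.9990 / 3241.4910 = 0.4427 = 44.2697%

W = 1434.9990 kJ, eta = 44.2697%


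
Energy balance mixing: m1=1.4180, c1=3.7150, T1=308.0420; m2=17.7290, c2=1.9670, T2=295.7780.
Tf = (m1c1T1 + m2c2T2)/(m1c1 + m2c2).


num = 11937.3745
den = 40.1408
Tf = 297.3875 K

297.3875 K


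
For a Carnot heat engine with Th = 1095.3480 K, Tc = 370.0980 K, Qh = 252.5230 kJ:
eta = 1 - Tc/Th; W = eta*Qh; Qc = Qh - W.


eta = 1 - 370.0980/1095.3480 = 0.6621
W = 0.6621 * 252.5230 = 167.2001 kJ
Qc = 252.5230 - 167.2001 = 85.3229 kJ

eta = 66.2118%, W = 167.2001 kJ, Qc = 85.3229 kJ


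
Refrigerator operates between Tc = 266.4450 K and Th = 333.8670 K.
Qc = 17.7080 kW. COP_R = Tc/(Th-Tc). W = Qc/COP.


COP = 266.4450 / 67.4220 = 3.9519
W = 17.7080 / 3.9519 = 4.4809 kW

COP = 3.9519, W = 4.4809 kW


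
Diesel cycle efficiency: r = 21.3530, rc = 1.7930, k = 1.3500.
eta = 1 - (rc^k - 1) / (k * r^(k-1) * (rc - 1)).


r^(k-1) = 2.9195
rc^k = 2.1995
eta = 0.6162 = 61.6204%

61.6204%


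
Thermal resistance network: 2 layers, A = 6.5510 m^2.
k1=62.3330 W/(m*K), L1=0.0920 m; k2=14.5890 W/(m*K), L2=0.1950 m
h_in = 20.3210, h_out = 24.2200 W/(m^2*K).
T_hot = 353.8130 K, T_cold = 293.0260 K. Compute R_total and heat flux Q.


R_conv_in = 1/(20.3210*6.5510) = 0.0075
R_1 = 0.0920/(62.3330*6.5510) = 0.0002
R_2 = 0.1950/(14.5890*6.5510) = 0.0020
R_conv_out = 1/(24.2200*6.5510) = 0.0063
R_total = 0.0161 K/W
Q = 60.7870 / 0.0161 = 3780.2693 W

R_total = 0.0161 K/W, Q = 3780.2693 W


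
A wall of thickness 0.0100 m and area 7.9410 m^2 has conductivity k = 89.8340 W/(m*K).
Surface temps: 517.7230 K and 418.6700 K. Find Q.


dT = 99.0530 K
Q = 89.8340 * 7.9410 * 99.0530 / 0.0100 = 7066161.6311 W

7066161.6311 W


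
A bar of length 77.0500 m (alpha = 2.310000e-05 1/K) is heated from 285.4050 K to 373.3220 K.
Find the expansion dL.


dT = 87.9170 K
dL = 2.310000e-05 * 77.0500 * 87.9170 = 0.156480 m
L_final = 77.206480 m

dL = 0.156480 m


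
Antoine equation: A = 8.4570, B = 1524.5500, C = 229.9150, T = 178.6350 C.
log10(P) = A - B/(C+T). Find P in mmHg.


C+T = 408.5500
B/(C+T) = 3.7316
log10(P) = 8.4570 - 3.7316 = 4.7254
P = 10^4.7254 = 53135.9197 mmHg

53135.9197 mmHg


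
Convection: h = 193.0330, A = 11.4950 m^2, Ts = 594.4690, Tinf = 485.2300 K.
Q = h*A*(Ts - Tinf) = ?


dT = 109.2390 K
Q = 193.0330 * 11.4950 * 109.2390 = 242391.9830 W

242391.9830 W


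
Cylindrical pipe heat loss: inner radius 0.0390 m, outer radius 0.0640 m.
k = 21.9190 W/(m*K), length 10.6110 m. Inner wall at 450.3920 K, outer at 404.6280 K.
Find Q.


dT = 45.7640 K
ln(ro/ri) = 0.4953
Q = 2*pi*21.9190*10.6110*45.7640 / 0.4953 = 135018.6533 W

135018.6533 W


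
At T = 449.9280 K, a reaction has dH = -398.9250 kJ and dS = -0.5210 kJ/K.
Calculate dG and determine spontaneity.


T*dS = 449.9280 * -0.5210 = -234.4125 kJ
dG = -398.9250 + 234.4125 = -164.5125 kJ (spontaneous)

dG = -164.5125 kJ, spontaneous


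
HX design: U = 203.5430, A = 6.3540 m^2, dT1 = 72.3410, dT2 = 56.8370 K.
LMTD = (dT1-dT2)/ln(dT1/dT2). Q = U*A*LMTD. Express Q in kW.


LMTD = 64.2777 K
Q = 203.5430 * 6.3540 * 64.2777 = 83131.0921 W = 83.1311 kW

83.1311 kW


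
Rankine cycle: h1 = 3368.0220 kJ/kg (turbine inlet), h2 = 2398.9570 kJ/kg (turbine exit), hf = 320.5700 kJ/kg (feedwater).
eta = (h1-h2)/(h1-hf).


W = 969.0650 kJ/kg
Q_in = 3047.4520 kJ/kg
eta = 0.3180 = 31.7992%

eta = 31.7992%


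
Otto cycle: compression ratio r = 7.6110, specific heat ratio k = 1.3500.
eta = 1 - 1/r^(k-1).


r^(k-1) = 2.0347
eta = 1 - 1/2.0347 = 0.5085 = 50.8532%

50.8532%


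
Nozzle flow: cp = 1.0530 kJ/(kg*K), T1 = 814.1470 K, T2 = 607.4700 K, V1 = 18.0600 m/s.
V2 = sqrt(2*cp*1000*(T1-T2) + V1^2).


dT = 206.6770 K
2*cp*1000*dT = 435261.7620
V1^2 = 326.1636
V2 = sqrt(435587.9256) = 659.9909 m/s

659.9909 m/s


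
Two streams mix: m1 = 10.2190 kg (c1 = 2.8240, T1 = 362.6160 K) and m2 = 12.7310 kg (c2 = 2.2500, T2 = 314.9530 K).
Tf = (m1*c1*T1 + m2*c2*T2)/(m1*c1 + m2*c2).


num = 19486.2878
den = 57.5032
Tf = 338.8731 K

338.8731 K


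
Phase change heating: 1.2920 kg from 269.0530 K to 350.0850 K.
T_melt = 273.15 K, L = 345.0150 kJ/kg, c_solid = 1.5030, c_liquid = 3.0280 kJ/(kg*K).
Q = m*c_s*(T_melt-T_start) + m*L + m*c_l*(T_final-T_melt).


Q1 (sensible, solid) = 1.2920 * 1.5030 * 4.0970 = 7.9559 kJ
Q2 (latent) = 1.2920 * 345.0150 = 445.7594 kJ
Q3 (sensible, liquid) = 1.2920 * 3.0280 * 76.9350 = 300.9833 kJ
Q_total = 754.6985 kJ

754.6985 kJ


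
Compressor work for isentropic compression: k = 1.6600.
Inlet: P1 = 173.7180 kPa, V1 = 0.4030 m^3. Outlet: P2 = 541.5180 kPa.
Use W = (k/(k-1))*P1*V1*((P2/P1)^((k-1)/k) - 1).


(k-1)/k = 0.3976
(P2/P1)^exp = 1.5715
W = 2.5152 * 173.7180 * 0.4030 * (1.5715 - 1) = 100.6326 kJ

100.6326 kJ


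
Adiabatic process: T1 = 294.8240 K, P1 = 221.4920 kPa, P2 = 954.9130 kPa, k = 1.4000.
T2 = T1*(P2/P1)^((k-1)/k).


(k-1)/k = 0.2857
(P2/P1)^exp = 1.5182
T2 = 294.8240 * 1.5182 = 447.5883 K

447.5883 K


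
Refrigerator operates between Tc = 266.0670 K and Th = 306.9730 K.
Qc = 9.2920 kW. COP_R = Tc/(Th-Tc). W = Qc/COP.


COP = 266.0670 / 40.9060 = 6.5044
W = 9.2920 / 6.5044 = 1.4286 kW

COP = 6.5044, W = 1.4286 kW


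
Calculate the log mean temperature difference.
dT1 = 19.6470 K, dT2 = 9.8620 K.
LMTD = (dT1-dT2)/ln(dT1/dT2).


dT1/dT2 = 1.9922
ln(dT1/dT2) = 0.6892
LMTD = 9.7850 / 0.6892 = 14.1969 K

14.1969 K


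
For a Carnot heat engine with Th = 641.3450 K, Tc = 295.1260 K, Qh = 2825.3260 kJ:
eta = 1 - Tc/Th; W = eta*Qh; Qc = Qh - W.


eta = 1 - 295.1260/641.3450 = 0.5398
W = 0.5398 * 2825.3260 = 1525.2033 kJ
Qc = 2825.3260 - 1525.2033 = 1300.1227 kJ

eta = 53.9833%, W = 1525.2033 kJ, Qc = 1300.1227 kJ


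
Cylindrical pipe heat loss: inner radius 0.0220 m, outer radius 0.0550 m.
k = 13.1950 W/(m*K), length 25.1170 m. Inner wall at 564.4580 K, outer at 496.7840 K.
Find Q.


dT = 67.6740 K
ln(ro/ri) = 0.9163
Q = 2*pi*13.1950*25.1170*67.6740 / 0.9163 = 153796.1918 W

153796.1918 W


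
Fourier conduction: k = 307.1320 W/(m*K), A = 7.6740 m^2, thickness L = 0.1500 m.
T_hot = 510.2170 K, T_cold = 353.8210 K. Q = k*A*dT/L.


dT = 156.3960 K
Q = 307.1320 * 7.6740 * 156.3960 / 0.1500 = 2457430.5045 W

2457430.5045 W


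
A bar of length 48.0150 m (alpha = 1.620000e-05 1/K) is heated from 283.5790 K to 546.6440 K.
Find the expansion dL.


dT = 263.0650 K
dL = 1.620000e-05 * 48.0150 * 263.0650 = 0.204623 m
L_final = 48.219623 m

dL = 0.204623 m


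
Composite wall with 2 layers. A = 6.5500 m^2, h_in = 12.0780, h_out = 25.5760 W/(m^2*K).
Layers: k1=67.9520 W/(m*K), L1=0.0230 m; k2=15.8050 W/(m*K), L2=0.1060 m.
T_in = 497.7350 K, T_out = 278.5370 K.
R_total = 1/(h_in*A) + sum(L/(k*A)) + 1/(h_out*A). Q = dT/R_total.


R_conv_in = 1/(12.0780*6.5500) = 0.0126
R_1 = 0.0230/(67.9520*6.5500) = 5.1675e-05
R_2 = 0.1060/(15.8050*6.5500) = 0.0010
R_conv_out = 1/(25.5760*6.5500) = 0.0060
R_total = 0.0197 K/W
Q = 219.1980 / 0.0197 = 11135.0403 W

R_total = 0.0197 K/W, Q = 11135.0403 W


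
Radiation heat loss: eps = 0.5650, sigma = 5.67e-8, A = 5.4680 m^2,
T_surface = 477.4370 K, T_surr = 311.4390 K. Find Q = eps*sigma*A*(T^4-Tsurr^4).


T^4 = 5.1959e+10
Tsurr^4 = 9.4079e+09
Q = 0.5650 * 5.67e-8 * 5.4680 * 4.2552e+10 = 7453.7572 W

7453.7572 W


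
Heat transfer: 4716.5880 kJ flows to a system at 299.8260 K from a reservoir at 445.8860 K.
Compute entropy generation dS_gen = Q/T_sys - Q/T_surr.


dS_sys = 4716.5880/299.8260 = 15.7311 kJ/K
dS_surr = -4716.5880/445.8860 = -10.5780 kJ/K
dS_gen = 15.7311 - 10.5780 = 5.1531 kJ/K (irreversible)

dS_gen = 5.1531 kJ/K, irreversible


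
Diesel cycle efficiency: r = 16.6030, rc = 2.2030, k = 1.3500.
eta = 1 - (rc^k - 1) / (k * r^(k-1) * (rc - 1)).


r^(k-1) = 2.6734
rc^k = 2.9045
eta = 0.5614 = 56.1355%

56.1355%


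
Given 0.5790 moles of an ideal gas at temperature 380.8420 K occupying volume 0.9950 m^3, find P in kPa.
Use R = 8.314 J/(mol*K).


P = nRT/V = 0.5790 * 8.314 * 380.8420 / 0.9950
= 1833.2995 / 0.9950 = 1842.5121 Pa = 1.8425 kPa

1.8425 kPa


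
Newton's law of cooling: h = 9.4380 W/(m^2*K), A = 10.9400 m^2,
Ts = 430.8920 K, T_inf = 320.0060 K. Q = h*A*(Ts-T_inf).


dT = 110.8860 K
Q = 9.4380 * 10.9400 * 110.8860 = 11449.1702 W

11449.1702 W


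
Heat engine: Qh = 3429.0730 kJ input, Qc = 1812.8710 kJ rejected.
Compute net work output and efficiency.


W = 3429.0730 - 1812.8710 = 1616.2020 kJ
eta = 1616.2020 / 3429.0730 = 0.4713 = 47.1323%

W = 1616.2020 kJ, eta = 47.1323%


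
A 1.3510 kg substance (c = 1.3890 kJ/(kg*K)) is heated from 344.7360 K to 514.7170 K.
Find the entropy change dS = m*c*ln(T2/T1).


T2/T1 = 1.4931
ln(T2/T1) = 0.4008
dS = 1.3510 * 1.3890 * 0.4008 = 0.7522 kJ/K

0.7522 kJ/K


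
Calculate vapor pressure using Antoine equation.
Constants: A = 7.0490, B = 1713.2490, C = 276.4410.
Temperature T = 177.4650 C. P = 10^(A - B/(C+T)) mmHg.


C+T = 453.9060
B/(C+T) = 3.7745
log10(P) = 7.0490 - 3.7745 = 3.2745
P = 10^3.2745 = 1881.6649 mmHg

1881.6649 mmHg


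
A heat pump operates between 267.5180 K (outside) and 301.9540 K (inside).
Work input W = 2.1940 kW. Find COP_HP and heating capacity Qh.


COP = 301.9540 / 34.4360 = 8.7686
Qh = 8.7686 * 2.1940 = 19.2382 kW

COP = 8.7686, Qh = 19.2382 kW


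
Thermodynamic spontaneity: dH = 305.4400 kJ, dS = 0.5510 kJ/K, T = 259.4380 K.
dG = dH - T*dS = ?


T*dS = 259.4380 * 0.5510 = 142.9503 kJ
dG = 305.4400 - 142.9503 = 162.4897 kJ (non-spontaneous)

dG = 162.4897 kJ, non-spontaneous


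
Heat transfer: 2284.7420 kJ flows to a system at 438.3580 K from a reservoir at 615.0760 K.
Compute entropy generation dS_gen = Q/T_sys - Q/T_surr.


dS_sys = 2284.7420/438.3580 = 5.2120 kJ/K
dS_surr = -2284.7420/615.0760 = -3.7146 kJ/K
dS_gen = 5.2120 - 3.7146 = 1.4975 kJ/K (irreversible)

dS_gen = 1.4975 kJ/K, irreversible


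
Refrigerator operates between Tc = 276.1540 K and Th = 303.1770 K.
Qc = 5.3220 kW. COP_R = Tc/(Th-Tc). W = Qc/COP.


COP = 276.1540 / 27.0230 = 10.2192
W = 5.3220 / 10.2192 = 0.5208 kW

COP = 10.2192, W = 0.5208 kW


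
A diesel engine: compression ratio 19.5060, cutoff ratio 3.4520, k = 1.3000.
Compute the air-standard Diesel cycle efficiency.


r^(k-1) = 2.4381
rc^k = 5.0060
eta = 0.4845 = 48.4536%

48.4536%


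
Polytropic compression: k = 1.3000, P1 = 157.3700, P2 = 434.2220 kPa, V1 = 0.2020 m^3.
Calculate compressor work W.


(k-1)/k = 0.2308
(P2/P1)^exp = 1.2639
W = 4.3333 * 157.3700 * 0.2020 * (1.2639 - 1) = 36.3558 kJ

36.3558 kJ


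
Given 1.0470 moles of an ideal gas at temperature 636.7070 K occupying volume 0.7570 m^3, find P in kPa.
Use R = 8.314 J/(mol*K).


P = nRT/V = 1.0470 * 8.314 * 636.7070 / 0.7570
= 5542.3804 / 0.7570 = 7321.5064 Pa = 7.3215 kPa

7.3215 kPa


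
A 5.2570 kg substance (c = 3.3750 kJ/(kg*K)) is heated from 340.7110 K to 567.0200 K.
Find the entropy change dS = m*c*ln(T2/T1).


T2/T1 = 1.6642
ln(T2/T1) = 0.5094
dS = 5.2570 * 3.3750 * 0.5094 = 9.0373 kJ/K

9.0373 kJ/K


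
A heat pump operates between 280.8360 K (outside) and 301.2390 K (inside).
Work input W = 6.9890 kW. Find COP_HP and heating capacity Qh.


COP = 301.2390 / 20.4030 = 14.7644
Qh = 14.7644 * 6.9890 = 103.1887 kW

COP = 14.7644, Qh = 103.1887 kW


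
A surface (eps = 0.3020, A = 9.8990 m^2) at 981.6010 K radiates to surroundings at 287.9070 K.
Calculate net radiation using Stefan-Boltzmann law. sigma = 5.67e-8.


T^4 = 9.2841e+11
Tsurr^4 = 6.8708e+09
Q = 0.3020 * 5.67e-8 * 9.8990 * 9.2154e+11 = 156205.1284 W

156205.1284 W


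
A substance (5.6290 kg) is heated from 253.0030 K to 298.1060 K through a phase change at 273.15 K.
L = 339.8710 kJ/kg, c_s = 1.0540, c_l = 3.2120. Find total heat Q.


Q1 (sensible, solid) = 5.6290 * 1.0540 * 20.1470 = 119.5315 kJ
Q2 (latent) = 5.6290 * 339.8710 = 1913.1339 kJ
Q3 (sensible, liquid) = 5.6290 * 3.2120 * 24.9560 = 451.2132 kJ
Q_total = 2483.8785 kJ

2483.8785 kJ


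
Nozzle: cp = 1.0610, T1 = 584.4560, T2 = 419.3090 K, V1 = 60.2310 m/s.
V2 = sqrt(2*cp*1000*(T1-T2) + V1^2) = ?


dT = 165.1470 K
2*cp*1000*dT = 350441.9340
V1^2 = 3627.7734
V2 = sqrt(354069.7074) = 595.0376 m/s

595.0376 m/s


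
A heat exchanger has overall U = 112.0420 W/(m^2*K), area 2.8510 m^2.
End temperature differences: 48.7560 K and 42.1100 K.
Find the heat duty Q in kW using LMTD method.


LMTD = 45.3519 K
Q = 112.0420 * 2.8510 * 45.3519 = 14486.8264 W = 14.4868 kW

14.4868 kW


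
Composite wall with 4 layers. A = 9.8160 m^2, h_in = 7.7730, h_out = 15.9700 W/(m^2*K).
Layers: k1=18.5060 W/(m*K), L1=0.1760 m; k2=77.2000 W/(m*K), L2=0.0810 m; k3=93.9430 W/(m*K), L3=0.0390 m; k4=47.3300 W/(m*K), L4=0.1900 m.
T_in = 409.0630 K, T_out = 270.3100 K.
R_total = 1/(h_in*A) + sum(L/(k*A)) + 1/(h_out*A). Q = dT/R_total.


R_conv_in = 1/(7.7730*9.8160) = 0.0131
R_1 = 0.1760/(18.5060*9.8160) = 0.0010
R_2 = 0.0810/(77.2000*9.8160) = 0.0001
R_3 = 0.0390/(93.9430*9.8160) = 4.2293e-05
R_4 = 0.1900/(47.3300*9.8160) = 0.0004
R_conv_out = 1/(15.9700*9.8160) = 0.0064
R_total = 0.0210 K/W
Q = 138.7530 / 0.0210 = 6603.4087 W

R_total = 0.0210 K/W, Q = 6603.4087 W


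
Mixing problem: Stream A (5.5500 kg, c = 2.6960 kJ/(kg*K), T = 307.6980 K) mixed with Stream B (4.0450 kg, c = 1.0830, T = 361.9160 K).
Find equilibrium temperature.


num = 6189.4817
den = 19.3435
Tf = 319.9768 K

319.9768 K


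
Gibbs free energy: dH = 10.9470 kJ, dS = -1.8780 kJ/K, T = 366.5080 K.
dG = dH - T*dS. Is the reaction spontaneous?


T*dS = 366.5080 * -1.8780 = -688.3020 kJ
dG = 10.9470 + 688.3020 = 699.2490 kJ (non-spontaneous)

dG = 699.2490 kJ, non-spontaneous


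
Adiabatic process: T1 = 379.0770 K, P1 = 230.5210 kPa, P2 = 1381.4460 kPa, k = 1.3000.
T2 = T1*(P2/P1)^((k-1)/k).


(k-1)/k = 0.2308
(P2/P1)^exp = 1.5117
T2 = 379.0770 * 1.5117 = 573.0322 K

573.0322 K


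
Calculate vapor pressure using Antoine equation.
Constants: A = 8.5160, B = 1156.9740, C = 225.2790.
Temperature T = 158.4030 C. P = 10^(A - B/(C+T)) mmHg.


C+T = 383.6820
B/(C+T) = 3.0155
log10(P) = 8.5160 - 3.0155 = 5.5005
P = 10^5.5005 = 316628.2825 mmHg

316628.2825 mmHg


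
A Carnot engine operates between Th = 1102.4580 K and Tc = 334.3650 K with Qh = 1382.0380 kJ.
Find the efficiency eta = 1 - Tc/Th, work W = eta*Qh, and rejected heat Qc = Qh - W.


eta = 1 - 334.3650/1102.4580 = 0.6967
W = 0.6967 * 1382.0380 = 962.8791 kJ
Qc = 1382.0380 - 962.8791 = 419.1589 kJ

eta = 69.6710%, W = 962.8791 kJ, Qc = 419.1589 kJ


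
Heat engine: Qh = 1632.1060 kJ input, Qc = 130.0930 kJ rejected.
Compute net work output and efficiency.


W = 1632.1060 - 130.0930 = 1502.0130 kJ
eta = 1502.0130 / 1632.1060 = 0.9203 = 92.0291%

W = 1502.0130 kJ, eta = 92.0291%


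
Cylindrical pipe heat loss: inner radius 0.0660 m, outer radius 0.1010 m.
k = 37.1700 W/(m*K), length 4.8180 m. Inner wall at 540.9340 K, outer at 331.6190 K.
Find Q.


dT = 209.3150 K
ln(ro/ri) = 0.4255
Q = 2*pi*37.1700*4.8180*209.3150 / 0.4255 = 553573.0599 W

553573.0599 W


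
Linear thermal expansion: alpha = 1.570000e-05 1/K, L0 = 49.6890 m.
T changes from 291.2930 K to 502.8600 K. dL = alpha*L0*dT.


dT = 211.5670 K
dL = 1.570000e-05 * 49.6890 * 211.5670 = 0.165047 m
L_final = 49.854047 m

dL = 0.165047 m


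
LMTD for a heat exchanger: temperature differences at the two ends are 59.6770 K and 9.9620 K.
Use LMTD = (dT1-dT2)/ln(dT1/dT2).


dT1/dT2 = 5.9905
ln(dT1/dT2) = 1.7902
LMTD = 49.7150 / 1.7902 = 27.7711 K

27.7711 K


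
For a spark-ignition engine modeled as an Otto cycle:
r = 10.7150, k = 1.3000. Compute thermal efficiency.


r^(k-1) = 2.0370
eta = 1 - 1/2.0370 = 0.5091 = 50.9089%

50.9089%


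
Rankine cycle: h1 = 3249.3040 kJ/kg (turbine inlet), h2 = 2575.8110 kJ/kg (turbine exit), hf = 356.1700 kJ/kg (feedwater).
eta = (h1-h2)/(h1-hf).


W = 673.4930 kJ/kg
Q_in = 2893.1340 kJ/kg
eta = 0.2328 = 23.2790%

eta = 23.2790%


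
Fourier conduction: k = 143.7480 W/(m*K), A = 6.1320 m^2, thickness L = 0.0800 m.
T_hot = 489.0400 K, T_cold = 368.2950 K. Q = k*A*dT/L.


dT = 120.7450 K
Q = 143.7480 * 6.1320 * 120.7450 / 0.0800 = 1330402.7257 W

1330402.7257 W


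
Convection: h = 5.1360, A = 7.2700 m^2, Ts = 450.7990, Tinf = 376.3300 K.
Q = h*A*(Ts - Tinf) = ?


dT = 74.4690 K
Q = 5.1360 * 7.2700 * 74.4690 = 2780.5771 W

2780.5771 W


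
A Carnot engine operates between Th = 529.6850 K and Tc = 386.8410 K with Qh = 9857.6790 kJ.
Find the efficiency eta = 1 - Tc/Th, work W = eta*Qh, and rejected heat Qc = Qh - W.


eta = 1 - 386.8410/529.6850 = 0.2697
W = 0.2697 * 9857.6790 = 2658.3919 kJ
Qc = 9857.6790 - 2658.3919 = 7199.2871 kJ

eta = 26.9677%, W = 2658.3919 kJ, Qc = 7199.2871 kJ


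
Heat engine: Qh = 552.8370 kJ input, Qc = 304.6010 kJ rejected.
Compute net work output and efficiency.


W = 552.8370 - 304.6010 = 248.2360 kJ
eta = 248.2360 / 552.8370 = 0.4490 = 44.9022%

W = 248.2360 kJ, eta = 44.9022%


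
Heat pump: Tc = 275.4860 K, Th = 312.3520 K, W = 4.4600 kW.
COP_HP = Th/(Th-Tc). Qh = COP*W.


COP = 312.3520 / 36.8660 = 8.4726
Qh = 8.4726 * 4.4600 = 37.7879 kW

COP = 8.4726, Qh = 37.7879 kW


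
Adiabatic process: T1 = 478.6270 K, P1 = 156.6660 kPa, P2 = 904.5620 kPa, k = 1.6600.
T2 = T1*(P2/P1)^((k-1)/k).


(k-1)/k = 0.3976
(P2/P1)^exp = 2.0079
T2 = 478.6270 * 2.0079 = 961.0540 K

961.0540 K


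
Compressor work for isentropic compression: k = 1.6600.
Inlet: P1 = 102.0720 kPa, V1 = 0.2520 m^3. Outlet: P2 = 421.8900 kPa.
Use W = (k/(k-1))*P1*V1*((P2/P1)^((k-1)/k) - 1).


(k-1)/k = 0.3976
(P2/P1)^exp = 1.7581
W = 2.5152 * 102.0720 * 0.2520 * (1.7581 - 1) = 49.0423 kJ

49.0423 kJ


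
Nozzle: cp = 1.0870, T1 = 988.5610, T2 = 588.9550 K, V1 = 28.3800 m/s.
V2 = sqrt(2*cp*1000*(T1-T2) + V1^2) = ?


dT = 399.6060 K
2*cp*1000*dT = 868743.4440
V1^2 = 805.4244
V2 = sqrt(869548.8684) = 932.4960 m/s

932.4960 m/s


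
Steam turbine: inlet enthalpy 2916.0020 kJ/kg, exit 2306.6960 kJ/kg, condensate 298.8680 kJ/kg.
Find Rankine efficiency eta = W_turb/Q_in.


W = 609.3060 kJ/kg
Q_in = 2617.1340 kJ/kg
eta = 0.2328 = 23.2814%

eta = 23.2814%


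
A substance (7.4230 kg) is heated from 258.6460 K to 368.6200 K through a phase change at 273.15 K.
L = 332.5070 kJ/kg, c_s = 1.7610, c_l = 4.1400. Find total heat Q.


Q1 (sensible, solid) = 7.4230 * 1.7610 * 14.5040 = 189.5949 kJ
Q2 (latent) = 7.4230 * 332.5070 = 2468.1995 kJ
Q3 (sensible, liquid) = 7.4230 * 4.1400 * 95.4700 = 2933.9096 kJ
Q_total = 5591.7039 kJ

5591.7039 kJ


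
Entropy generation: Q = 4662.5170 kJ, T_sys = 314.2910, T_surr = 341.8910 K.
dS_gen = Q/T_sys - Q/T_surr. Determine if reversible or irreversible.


dS_sys = 4662.5170/314.2910 = 14.8350 kJ/K
dS_surr = -4662.5170/341.8910 = -13.6374 kJ/K
dS_gen = 14.8350 - 13.6374 = 1.1976 kJ/K (irreversible)

dS_gen = 1.1976 kJ/K, irreversible


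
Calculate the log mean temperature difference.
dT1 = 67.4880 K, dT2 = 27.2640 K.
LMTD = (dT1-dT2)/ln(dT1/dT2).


dT1/dT2 = 2.4754
ln(dT1/dT2) = 0.9064
LMTD = 40.2240 / 0.9064 = 44.3786 K

44.3786 K


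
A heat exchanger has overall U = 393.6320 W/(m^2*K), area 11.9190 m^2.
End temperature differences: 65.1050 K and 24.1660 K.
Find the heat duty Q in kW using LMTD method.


LMTD = 41.3085 K
Q = 393.6320 * 11.9190 * 41.3085 = 193807.1686 W = 193.8072 kW

193.8072 kW


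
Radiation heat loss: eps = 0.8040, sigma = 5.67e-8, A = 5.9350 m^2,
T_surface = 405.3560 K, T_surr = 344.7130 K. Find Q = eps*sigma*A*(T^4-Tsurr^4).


T^4 = 2.6999e+10
Tsurr^4 = 1.4120e+10
Q = 0.8040 * 5.67e-8 * 5.9350 * 1.2879e+10 = 3484.5266 W

3484.5266 W


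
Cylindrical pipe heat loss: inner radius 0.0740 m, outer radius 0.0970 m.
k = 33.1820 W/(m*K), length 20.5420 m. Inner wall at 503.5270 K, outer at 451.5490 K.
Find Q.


dT = 51.9780 K
ln(ro/ri) = 0.2706
Q = 2*pi*33.1820*20.5420*51.9780 / 0.2706 = 822513.9800 W

822513.9800 W


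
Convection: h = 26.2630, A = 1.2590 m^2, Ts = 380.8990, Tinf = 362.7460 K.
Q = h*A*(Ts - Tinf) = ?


dT = 18.1530 K
Q = 26.2630 * 1.2590 * 18.1530 = 600.2311 W

600.2311 W


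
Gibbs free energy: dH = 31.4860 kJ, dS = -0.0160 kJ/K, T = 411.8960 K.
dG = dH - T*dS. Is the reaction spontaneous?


T*dS = 411.8960 * -0.0160 = -6.5903 kJ
dG = 31.4860 + 6.5903 = 38.0763 kJ (non-spontaneous)

dG = 38.0763 kJ, non-spontaneous


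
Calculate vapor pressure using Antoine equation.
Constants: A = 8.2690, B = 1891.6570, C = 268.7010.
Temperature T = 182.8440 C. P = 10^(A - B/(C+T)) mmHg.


C+T = 451.5450
B/(C+T) = 4.1893
log10(P) = 8.2690 - 4.1893 = 4.0797
P = 10^4.0797 = 12014.3710 mmHg

12014.3710 mmHg


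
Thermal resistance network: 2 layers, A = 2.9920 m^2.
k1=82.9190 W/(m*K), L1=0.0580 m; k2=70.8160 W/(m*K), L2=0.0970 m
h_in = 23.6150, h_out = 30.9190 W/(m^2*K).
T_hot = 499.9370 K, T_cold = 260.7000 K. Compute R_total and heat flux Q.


R_conv_in = 1/(23.6150*2.9920) = 0.0142
R_1 = 0.0580/(82.9190*2.9920) = 0.0002
R_2 = 0.0970/(70.8160*2.9920) = 0.0005
R_conv_out = 1/(30.9190*2.9920) = 0.0108
R_total = 0.0257 K/W
Q = 239.2370 / 0.0257 = 9325.4033 W

R_total = 0.0257 K/W, Q = 9325.4033 W


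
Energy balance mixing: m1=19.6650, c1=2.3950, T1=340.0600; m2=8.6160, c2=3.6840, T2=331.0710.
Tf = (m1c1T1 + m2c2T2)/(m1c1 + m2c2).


num = 26524.6739
den = 78.8390
Tf = 336.4409 K

336.4409 K


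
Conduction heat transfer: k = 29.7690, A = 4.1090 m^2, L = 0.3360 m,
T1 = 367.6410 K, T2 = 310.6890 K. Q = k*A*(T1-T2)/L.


dT = 56.9520 K
Q = 29.7690 * 4.1090 * 56.9520 / 0.3360 = 20733.3792 W

20733.3792 W


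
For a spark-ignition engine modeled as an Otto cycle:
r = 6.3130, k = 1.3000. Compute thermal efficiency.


r^(k-1) = 1.7381
eta = 1 - 1/1.7381 = 0.4247 = 42.4654%

42.4654%


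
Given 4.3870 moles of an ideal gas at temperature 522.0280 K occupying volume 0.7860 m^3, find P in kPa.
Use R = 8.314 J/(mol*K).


P = nRT/V = 4.3870 * 8.314 * 522.0280 / 0.7860
= 19040.1977 / 0.7860 = 24224.1700 Pa = 24.2242 kPa

24.2242 kPa


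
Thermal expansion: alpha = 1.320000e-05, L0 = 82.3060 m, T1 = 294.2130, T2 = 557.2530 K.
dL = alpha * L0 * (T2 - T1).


dT = 263.0400 K
dL = 1.320000e-05 * 82.3060 * 263.0400 = 0.285777 m
L_final = 82.591777 m

dL = 0.285777 m


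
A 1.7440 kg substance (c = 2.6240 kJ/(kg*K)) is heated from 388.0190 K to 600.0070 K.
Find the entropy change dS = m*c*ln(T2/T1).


T2/T1 = 1.5463
ln(T2/T1) = 0.4359
dS = 1.7440 * 2.6240 * 0.4359 = 1.9947 kJ/K

1.9947 kJ/K


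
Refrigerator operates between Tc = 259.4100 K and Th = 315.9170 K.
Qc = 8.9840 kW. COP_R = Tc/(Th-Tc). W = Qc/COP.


COP = 259.4100 / 56.5070 = 4.5908
W = 8.9840 / 4.5908 = 1.9570 kW

COP = 4.5908, W = 1.9570 kW


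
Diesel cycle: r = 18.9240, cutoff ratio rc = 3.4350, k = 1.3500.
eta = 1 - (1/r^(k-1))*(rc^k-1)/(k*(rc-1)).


r^(k-1) = 2.7987
rc^k = 5.2906
eta = 0.5336 = 53.3635%

53.3635%


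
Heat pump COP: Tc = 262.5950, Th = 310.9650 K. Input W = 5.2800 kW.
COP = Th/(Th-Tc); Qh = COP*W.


COP = 310.9650 / 48.3700 = 6.4289
Qh = 6.4289 * 5.2800 = 33.9445 kW

COP = 6.4289, Qh = 33.9445 kW


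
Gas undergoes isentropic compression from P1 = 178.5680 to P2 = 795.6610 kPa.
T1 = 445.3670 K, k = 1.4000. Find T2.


(k-1)/k = 0.2857
(P2/P1)^exp = 1.5325
T2 = 445.3670 * 1.5325 = 682.5351 K

682.5351 K


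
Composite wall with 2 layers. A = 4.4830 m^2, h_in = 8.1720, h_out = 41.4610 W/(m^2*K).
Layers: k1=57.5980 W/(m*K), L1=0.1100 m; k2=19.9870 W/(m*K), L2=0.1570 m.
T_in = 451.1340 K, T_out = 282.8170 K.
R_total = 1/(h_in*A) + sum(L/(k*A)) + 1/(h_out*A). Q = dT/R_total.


R_conv_in = 1/(8.1720*4.4830) = 0.0273
R_1 = 0.1100/(57.5980*4.4830) = 0.0004
R_2 = 0.1570/(19.9870*4.4830) = 0.0018
R_conv_out = 1/(41.4610*4.4830) = 0.0054
R_total = 0.0349 K/W
Q = 168.3170 / 0.0349 = 4829.1236 W

R_total = 0.0349 K/W, Q = 4829.1236 W


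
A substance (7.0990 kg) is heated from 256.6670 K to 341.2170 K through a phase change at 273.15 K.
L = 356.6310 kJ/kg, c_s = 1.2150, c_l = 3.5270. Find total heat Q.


Q1 (sensible, solid) = 7.0990 * 1.2150 * 16.4830 = 142.1706 kJ
Q2 (latent) = 7.0990 * 356.6310 = 2531.7235 kJ
Q3 (sensible, liquid) = 7.0990 * 3.5270 * 68.0670 = 1704.2733 kJ
Q_total = 4378.1674 kJ

4378.1674 kJ


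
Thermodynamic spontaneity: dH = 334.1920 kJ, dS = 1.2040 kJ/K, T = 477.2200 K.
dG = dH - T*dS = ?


T*dS = 477.2200 * 1.2040 = 574.5729 kJ
dG = 334.1920 - 574.5729 = -240.3809 kJ (spontaneous)

dG = -240.3809 kJ, spontaneous


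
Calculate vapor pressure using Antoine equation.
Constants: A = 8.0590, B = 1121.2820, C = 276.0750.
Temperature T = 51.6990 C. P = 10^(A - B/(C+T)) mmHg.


C+T = 327.7740
B/(C+T) = 3.4209
log10(P) = 8.0590 - 3.4209 = 4.6381
P = 10^4.6381 = 43461.0519 mmHg

43461.0519 mmHg


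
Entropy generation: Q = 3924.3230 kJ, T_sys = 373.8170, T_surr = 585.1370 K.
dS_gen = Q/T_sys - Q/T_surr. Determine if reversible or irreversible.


dS_sys = 3924.3230/373.8170 = 10.4980 kJ/K
dS_surr = -3924.3230/585.1370 = -6.7067 kJ/K
dS_gen = 10.4980 - 6.7067 = 3.7913 kJ/K (irreversible)

dS_gen = 3.7913 kJ/K, irreversible


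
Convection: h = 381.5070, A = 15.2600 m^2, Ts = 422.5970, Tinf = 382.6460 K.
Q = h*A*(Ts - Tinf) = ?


dT = 39.9510 K
Q = 381.5070 * 15.2600 * 39.9510 = 232586.6048 W

232586.6048 W


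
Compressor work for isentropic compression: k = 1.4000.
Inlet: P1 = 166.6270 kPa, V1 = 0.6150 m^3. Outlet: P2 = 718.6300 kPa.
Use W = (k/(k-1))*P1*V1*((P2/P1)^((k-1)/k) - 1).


(k-1)/k = 0.2857
(P2/P1)^exp = 1.5183
W = 3.5000 * 166.6270 * 0.6150 * (1.5183 - 1) = 185.8989 kJ

185.8989 kJ


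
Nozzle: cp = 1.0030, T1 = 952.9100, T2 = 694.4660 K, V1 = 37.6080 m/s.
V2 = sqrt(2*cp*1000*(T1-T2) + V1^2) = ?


dT = 258.4440 K
2*cp*1000*dT = 518438.6640
V1^2 = 1414.3617
V2 = sqrt(519853.0257) = 721.0083 m/s

721.0083 m/s


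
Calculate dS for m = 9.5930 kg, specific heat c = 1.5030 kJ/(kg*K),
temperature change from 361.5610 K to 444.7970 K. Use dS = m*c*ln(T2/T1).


T2/T1 = 1.2302
ln(T2/T1) = 0.2072
dS = 9.5930 * 1.5030 * 0.2072 = 2.9873 kJ/K

2.9873 kJ/K
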